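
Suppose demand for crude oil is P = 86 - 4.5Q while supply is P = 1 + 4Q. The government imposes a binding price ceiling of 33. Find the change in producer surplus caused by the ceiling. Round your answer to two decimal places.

Without the control, 86 - 4.5Q = 1 + 4Q so Q* = 10 and P* = 41.
At P = 33, sellers supply (33 - 1)/4 = 8 while buyers want more, so the quantity traded is 8 at price 33.
PS goes from (1/2)(10)(40) = 200 to 128 (computed as (33 - 1)(8) - (1/2)(4)(8)^2), a change of -72.

-72.00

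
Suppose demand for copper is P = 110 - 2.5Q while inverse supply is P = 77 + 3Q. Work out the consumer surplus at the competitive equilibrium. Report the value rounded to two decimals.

Setting demand equal to supply, 33 = 5.5Q, so Q* = 6 and P* = 95.
CS is the area between the demand curve and P* from 0 to Q*: (1/2)(6)(15) = 45.

45.00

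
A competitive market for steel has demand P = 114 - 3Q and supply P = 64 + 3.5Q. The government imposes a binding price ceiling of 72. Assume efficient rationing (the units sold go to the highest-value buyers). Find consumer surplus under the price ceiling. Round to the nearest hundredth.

Without the control, 114 - 3Q = 64 + 3.5Q so Q* = 7.6923 and P* = 90.9231.
At P = 72, sellers supply (72 - 64)/3.5 = 2.2857 while buyers want more, so the quantity traded is 2.2857 at price 72.
The demand price at Q = 2.2857 is 107.1429. CS is the trapezoid between demand and 72 over [0, 2.2857]: (1/2)[(114 - 72) + (107.1429 - 72)](2.2857) = 88.1633.

88.16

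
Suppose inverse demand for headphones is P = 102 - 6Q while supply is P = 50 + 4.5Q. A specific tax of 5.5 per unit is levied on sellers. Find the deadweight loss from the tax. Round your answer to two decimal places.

Pre-tax equilibrium: 102 - 6Q = 50 + 4.5Q gives Q* = 4.9524, P* = 72.2857.
A tax on sellers shifts supply up by 5.5: 102 - 6Q = 50 + 4.5Q + 5.5, so Q_t = 4.4286. Buyers pay P_b = 75.4286; sellers receive P_s = P_b - 5.5 = 69.9286.
Deadweight loss is the triangle between the curves from Q_t to Q*: (1/2)(4.9524 - 4.4286)(5.5) = 1.4405.

1.44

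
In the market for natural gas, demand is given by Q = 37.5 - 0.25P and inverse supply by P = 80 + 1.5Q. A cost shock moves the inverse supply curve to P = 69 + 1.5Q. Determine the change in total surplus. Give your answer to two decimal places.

151.00

Rewriting demand in inverse form: P = 150 - 4Q.
Initial equilibrium: Q_0 = 12.7273, P_0 = 99.0909; CS_0 = (1/2)(12.7273)(50.9091) = 323.9669, PS_0 = (1/2)(12.7273)(19.0909) = 121.4876.
New equilibrium: 150 - 4Q = 69 + 1.5Q gives Q_1 = 14.7273, P_1 = 91.0909; CS_1 = 433.7851, PS_1 = 162.6694.
Change in total surplus = (433.7851 + 162.6694) - (323.9669 + 121.4876) = 151.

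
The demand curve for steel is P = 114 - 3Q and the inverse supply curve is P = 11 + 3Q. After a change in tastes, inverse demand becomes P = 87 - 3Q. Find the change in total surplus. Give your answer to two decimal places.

-402.75

Initial equilibrium: Q_0 = 17.1667, P_0 = 62.5; CS_0 = (1/2)(17.1667)(51.5) = 442.0417, PS_0 = (1/2)(17.1667)(51.5) = 442.0417.
New equilibrium: 87 - 3Q = 11 + 3Q gives Q_1 = 12.6667, P_1 = 49; CS_1 = 240.6667, PS_1 = 240.6667.
Change in total surplus = (240.6667 + 240.6667) - (442.0417 + 442.0417) = -402.75.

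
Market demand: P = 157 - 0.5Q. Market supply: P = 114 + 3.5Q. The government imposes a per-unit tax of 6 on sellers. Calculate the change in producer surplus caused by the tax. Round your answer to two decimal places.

Pre-tax equilibrium: 157 - 0.5Q = 114 + 3.5Q gives Q* = 10.75, P* = 151.625.
A tax on sellers shifts supply up by 6: 157 - 0.5Q = 114 + 3.5Q + 6, so Q_t = 9.25. Buyers pay P_b = 152.375; sellers receive P_s = P_b - 6 = 146.375.
PS falls from (1/2)(10.75)(37.625) = 202.2344 to (1/2)(9.25)(32.375) = 149.7344, a change of -52.5.

-52.50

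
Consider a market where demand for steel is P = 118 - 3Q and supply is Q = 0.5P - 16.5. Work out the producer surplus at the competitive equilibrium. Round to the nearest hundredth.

Rewriting supply in inverse form: P = 33 + 2Q.
Set 118 - 3Q = 33 + 2Q, which gives 85 = 5Q, so Q* = 17 and P* = 118 - 3(17) = 67.
Producer surplus is the triangle above supply below P*: (1/2)(17)(67 - 33) = (1/2)(17)(34) = 289.

289.00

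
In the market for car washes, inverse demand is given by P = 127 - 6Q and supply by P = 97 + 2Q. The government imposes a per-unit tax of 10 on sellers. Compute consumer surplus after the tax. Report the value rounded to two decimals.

Without the tax, 127 - 6Q = 97 + 2Q so Q* = 3.75 and P* = 104.5.
With the tax, sellers need 10 more per unit: 127 - 6Q = 97 + 2Q + 10, so Q_t = 2.5. Buyers pay P_b = 112; sellers receive P_s = P_b - 10 = 102.
Consumer surplus is the triangle under demand above P_b: (1/2)(2.5)(127 - 112) = 18.75.

18.75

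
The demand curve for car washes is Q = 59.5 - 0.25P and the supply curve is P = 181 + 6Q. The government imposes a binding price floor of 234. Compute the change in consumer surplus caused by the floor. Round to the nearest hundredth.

-62.98

Rewriting demand in inverse form: P = 238 - 4Q.
Without the control, 238 - 4Q = 181 + 6Q so Q* = 5.7 and P* = 215.2.
At the floor price 234, quantity demanded is (238 - 234)/4 = 1; demand is the short side, so Q = 1 trades at P = 234.
CS goes from (1/2)(5.7)(22.8) = 64.98 to 2 (computed as (238 - 234)(1) - (1/2)(4)(1)^2), a change of -62.98.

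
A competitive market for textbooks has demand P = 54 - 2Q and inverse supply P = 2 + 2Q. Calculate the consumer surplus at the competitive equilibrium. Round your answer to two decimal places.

169.00

Setting demand equal to supply, 52 = 4Q, so Q* = 13 and P* = 28.
Consumer surplus is the triangle under demand above P*: (1/2)(13)(54 - 28) = (1/2)(13)(26) = 169.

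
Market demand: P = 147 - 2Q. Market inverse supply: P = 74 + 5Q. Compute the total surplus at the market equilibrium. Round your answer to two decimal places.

Set 147 - 2Q = 74 + 5Q, which gives 73 = 7Q, so Q* = 10.4286 and P* = 147 - 2(10.4286) = 126.1429.
Total surplus is the full triangle between the curves from 0 to Q*: (1/2)(10.4286)(147 - 74) = 380.6429.

380.64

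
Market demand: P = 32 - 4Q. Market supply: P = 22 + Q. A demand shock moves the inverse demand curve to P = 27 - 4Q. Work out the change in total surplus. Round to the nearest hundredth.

-7.50

Initial equilibrium: Q_0 = 2, P_0 = 24; CS_0 = (1/2)(2)(8) = 8, PS_0 = (1/2)(2)(2) = 2.
New equilibrium: 27 - 4Q = 22 + Q gives Q_1 = 1, P_1 = 23; CS_1 = 2, PS_1 = 0.5.
Change in total surplus = (2 + 0.5) - (8 + 2) = -7.5.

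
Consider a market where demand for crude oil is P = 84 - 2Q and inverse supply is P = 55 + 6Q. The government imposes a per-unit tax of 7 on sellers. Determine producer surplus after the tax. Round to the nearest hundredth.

22.69

Pre-tax equilibrium: 84 - 2Q = 55 + 6Q gives Q* = 3.625, P* = 76.75.
With the tax, sellers need 7 more per unit: 84 - 2Q = 55 + 6Q + 7, so Q_t = 2.75. Buyers pay P_b = 78.5; sellers receive P_s = P_b - 7 = 71.5.
Producer surplus is the triangle above supply below P_s: (1/2)(2.75)(71.5 - 55) = 22.6875.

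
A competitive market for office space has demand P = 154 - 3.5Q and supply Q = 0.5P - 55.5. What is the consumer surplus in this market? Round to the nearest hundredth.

Rewriting supply in inverse form: P = 111 + 2Q.
Set 154 - 3.5Q = 111 + 2Q, which gives 43 = 5.5Q, so Q* = 7.8182 and P* = 154 - 3.5(7.8182) = 126.6364.
The demand choke price is 154, so CS = (1/2)(Q*)(154 - P*) = (1/2)(7.8182)(27.3636) = 106.9669.

106.97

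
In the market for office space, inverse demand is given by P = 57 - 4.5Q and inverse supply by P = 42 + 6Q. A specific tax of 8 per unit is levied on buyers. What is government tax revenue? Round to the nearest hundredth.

5.33

Pre-tax equilibrium: 57 - 4.5Q = 42 + 6Q gives Q* = 1.4286, P* = 50.5714.
With the tax, buyers' net willingness to pay falls by 8: (57 - 8) - 4.5Q = 42 + 6Q, so Q_t = 0.6667. Buyers pay P_b = 54; sellers receive P_s = P_b - 8 = 46.
Tax revenue = t x Q_t = 8 x 0.6667 = 5.3333.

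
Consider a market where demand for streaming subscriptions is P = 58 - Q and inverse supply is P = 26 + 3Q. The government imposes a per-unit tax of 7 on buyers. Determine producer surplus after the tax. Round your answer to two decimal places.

Without the tax, 58 - Q = 26 + 3Q so Q* = 8 and P* = 50.
A tax on buyers shifts demand down by 7: (58 - 7) - Q = 26 + 3Q, so Q_t = 6.25. Buyers pay P_b = 51.75; sellers receive P_s = P_b - 7 = 44.75.
PS = (1/2)(Q_t)(P_s - 26) = (1/2)(6.25)(18.75) = 58.5938.

58.59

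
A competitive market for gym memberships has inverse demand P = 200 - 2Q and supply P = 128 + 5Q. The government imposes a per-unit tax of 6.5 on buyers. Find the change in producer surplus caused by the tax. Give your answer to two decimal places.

-45.60

Without the tax, 200 - 2Q = 128 + 5Q so Q* = 10.2857 and P* = 179.4286.
With the tax, buyers' net willingness to pay falls by 6.5: (200 - 6.5) - 2Q = 128 + 5Q, so Q_t = 9.3571. Buyers pay P_b = 181.2857; sellers receive P_s = P_b - 6.5 = 174.7857.
PS falls from (1/2)(10.2857)(51.4286) = 264.4898 to (1/2)(9.3571)(46.7857) = 218.8903, a change of -45.5995.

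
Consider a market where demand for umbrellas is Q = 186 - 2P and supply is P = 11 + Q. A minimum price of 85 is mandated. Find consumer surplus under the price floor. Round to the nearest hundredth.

64.00

Rewriting demand in inverse form: P = 93 - 0.5Q.
Free-market equilibrium: 93 - 0.5Q = 11 + Q gives Q* = 54.6667, P* = 65.6667.
At the floor price 85, quantity demanded is (93 - 85)/0.5 = 16; demand is the short side, so Q = 16 trades at P = 85.
CS is the triangle under demand above 85: (1/2)(16)(93 - 85) = 64.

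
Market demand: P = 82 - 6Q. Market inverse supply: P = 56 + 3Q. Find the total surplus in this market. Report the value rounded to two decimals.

37.56

Setting demand equal to supply, 26 = 9Q, so Q* = 2.8889 and P* = 64.6667.
CS = (1/2)(2.8889)(17.3333) = 25.037 and PS = (1/2)(2.8889)(8.6667) = 12.5185, so total surplus = 37.5556.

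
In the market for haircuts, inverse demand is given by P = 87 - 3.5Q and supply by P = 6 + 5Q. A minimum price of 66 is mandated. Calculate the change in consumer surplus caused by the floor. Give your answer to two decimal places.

Without the control, 87 - 3.5Q = 6 + 5Q so Q* = 9.5294 and P* = 53.6471.
At P = 66, buyers demand (87 - 66)/3.5 = 6 while sellers would supply more, so the quantity traded is 6 at price 66.
CS goes from (1/2)(9.5294)(33.3529) = 158.917 to 63 (computed as (87 - 66)(6) - (1/2)(3.5)(6)^2), a change of -95.917.

-95.92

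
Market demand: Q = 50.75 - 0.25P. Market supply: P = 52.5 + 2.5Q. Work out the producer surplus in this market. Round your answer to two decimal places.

Rewriting demand in inverse form: P = 203 - 4Q.
Equilibrium: 203 - 4Q = 52.5 + 2.5Q, so Q* = 23.1538 and P* = 110.3846.
Producer surplus is the triangle above supply below P*: (1/2)(23.1538)(110.3846 - 52.5) = (1/2)(23.1538)(57.8846) = 670.1257.

670.13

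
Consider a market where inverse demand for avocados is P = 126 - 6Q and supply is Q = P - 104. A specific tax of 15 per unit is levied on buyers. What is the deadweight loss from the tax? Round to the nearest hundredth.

16.07

Rewriting supply in inverse form: P = 104 + Q.
Pre-tax equilibrium: 126 - 6Q = 104 + Q gives Q* = 3.1429, P* = 107.1429.
A tax on buyers shifts demand down by 15: (126 - 15) - 6Q = 104 + Q, so Q_t = 1. Buyers pay P_b = 120; sellers receive P_s = P_b - 15 = 105.
Deadweight loss is the triangle between the curves from Q_t to Q*: (1/2)(3.1429 - 1)(15) = 16.0714.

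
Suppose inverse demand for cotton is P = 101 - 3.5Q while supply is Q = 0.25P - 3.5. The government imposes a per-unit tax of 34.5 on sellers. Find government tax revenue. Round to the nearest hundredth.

Rewriting supply in inverse form: P = 14 + 4Q.
Without the tax, 101 - 3.5Q = 14 + 4Q so Q* = 11.6 and P* = 60.4.
A tax on sellers shifts supply up by 34.5: 101 - 3.5Q = 14 + 4Q + 34.5, so Q_t = 7. Buyers pay P_b = 76.5; sellers receive P_s = P_b - 34.5 = 42.
Revenue is the tax times quantity traded: 34.5 x 7 = 241.5.

241.50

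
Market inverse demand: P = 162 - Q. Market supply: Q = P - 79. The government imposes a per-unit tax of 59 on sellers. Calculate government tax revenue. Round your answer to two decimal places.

Rewriting supply in inverse form: P = 79 + Q.
Without the tax, 162 - Q = 79 + Q so Q* = 41.5 and P* = 120.5.
With the tax, sellers need 59 more per unit: 162 - Q = 79 + Q + 59, so Q_t = 12. Buyers pay P_b = 150; sellers receive P_s = P_b - 59 = 91.
Tax revenue = t x Q_t = 59 x 12 = 708.

708.00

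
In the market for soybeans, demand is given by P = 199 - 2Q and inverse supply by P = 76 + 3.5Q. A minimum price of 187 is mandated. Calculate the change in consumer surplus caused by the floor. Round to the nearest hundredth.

Free-market equilibrium: 199 - 2Q = 76 + 3.5Q gives Q* = 22.3636, P* = 154.2727.
At P = 187, buyers demand (199 - 187)/2 = 6 while sellers would supply more, so the quantity traded is 6 at price 187.
CS goes from (1/2)(22.3636)(44.7273) = 500.1322 to 36 (computed as (199 - 187)(6) - (1/2)(2)(6)^2), a change of -464.1322.

-464.13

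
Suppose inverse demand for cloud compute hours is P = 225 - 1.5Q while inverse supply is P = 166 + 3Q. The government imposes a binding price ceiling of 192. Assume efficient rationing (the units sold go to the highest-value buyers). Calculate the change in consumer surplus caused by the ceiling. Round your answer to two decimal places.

Free-market equilibrium: 225 - 1.5Q = 166 + 3Q gives Q* = 13.1111, P* = 205.3333.
At the ceiling price 192, quantity supplied is (192 - 166)/3 = 8.6667; supply is the short side, so Q = 8.6667 trades at P = 192.
CS goes from (1/2)(13.1111)(19.6667) = 128.9259 to 229.6667 (computed as (225 - 192)(8.6667) - (1/2)(1.5)(8.6667)^2), a change of 100.7407.

100.74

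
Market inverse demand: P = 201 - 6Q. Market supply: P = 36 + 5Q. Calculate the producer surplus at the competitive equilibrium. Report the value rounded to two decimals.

Set 201 - 6Q = 36 + 5Q, which gives 165 = 11Q, so Q* = 15 and P* = 201 - 6(15) = 111.
The supply curve's price intercept is 36, so PS = (1/2)(Q*)(P* - 36) = (1/2)(15)(75) = 562.5.

562.50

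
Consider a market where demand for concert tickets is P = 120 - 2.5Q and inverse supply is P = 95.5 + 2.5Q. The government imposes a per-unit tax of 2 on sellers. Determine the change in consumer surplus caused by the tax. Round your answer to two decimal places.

-4.70

Without the tax, 120 - 2.5Q = 95.5 + 2.5Q so Q* = 4.9 and P* = 107.75.
A tax on sellers shifts supply up by 2: 120 - 2.5Q = 95.5 + 2.5Q + 2, so Q_t = 4.5. Buyers pay P_b = 108.75; sellers receive P_s = P_b - 2 = 106.75.
CS falls from (1/2)(4.9)(12.25) = 30.0125 to (1/2)(4.5)(11.25) = 25.3125, a change of -4.7.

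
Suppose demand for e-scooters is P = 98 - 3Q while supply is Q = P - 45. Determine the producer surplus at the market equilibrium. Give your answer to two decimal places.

Rewriting supply in inverse form: P = 45 + Q.
Set 98 - 3Q = 45 + Q, which gives 53 = 4Q, so Q* = 13.25 and P* = 98 - 3(13.25) = 58.25.
PS is the area between P* and the supply curve from 0 to Q*: (1/2)(13.25)(13.25) = 87.7812.

87.78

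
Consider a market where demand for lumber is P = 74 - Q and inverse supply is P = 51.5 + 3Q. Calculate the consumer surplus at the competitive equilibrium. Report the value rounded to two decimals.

Setting demand equal to supply, 22.5 = 4Q, so Q* = 5.625 and P* = 68.375.
The demand choke price is 74, so CS = (1/2)(Q*)(74 - P*) = (1/2)(5.625)(5.625) = 15.8203.

15.82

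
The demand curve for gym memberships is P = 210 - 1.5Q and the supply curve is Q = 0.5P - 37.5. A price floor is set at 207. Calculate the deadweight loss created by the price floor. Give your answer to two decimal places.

Rewriting supply in inverse form: P = 75 + 2Q.
Free-market equilibrium: 210 - 1.5Q = 75 + 2Q gives Q* = 38.5714, P* = 152.1429.
At P = 207, buyers demand (210 - 207)/1.5 = 2 while sellers would supply more, so the quantity traded is 2 at price 207.
At Q = 2 the demand price is 207 and the supply price is 79. Deadweight loss is the triangle between the curves from 2 to 38.5714: (1/2)(207 - 79)(38.5714 - 2) = 2340.5714.

2340.57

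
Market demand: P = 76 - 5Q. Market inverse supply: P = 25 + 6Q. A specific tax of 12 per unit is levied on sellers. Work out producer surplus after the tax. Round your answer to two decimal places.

Without the tax, 76 - 5Q = 25 + 6Q so Q* = 4.6364 and P* = 52.8182.
A tax on sellers shifts supply up by 12: 76 - 5Q = 25 + 6Q + 12, so Q_t = 3.5455. Buyers pay P_b = 58.2727; sellers receive P_s = P_b - 12 = 46.2727.
Producer surplus is the triangle above supply below P_s: (1/2)(3.5455)(46.2727 - 25) = 37.7107.

37.71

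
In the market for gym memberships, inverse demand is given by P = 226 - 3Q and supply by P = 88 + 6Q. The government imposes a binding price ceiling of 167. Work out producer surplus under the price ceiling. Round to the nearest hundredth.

520.08

Without the control, 226 - 3Q = 88 + 6Q so Q* = 15.3333 and P* = 180.
At P = 167, sellers supply (167 - 88)/6 = 13.1667 while buyers want more, so the quantity traded is 13.1667 at price 167.
PS is the triangle above supply below 167: (1/2)(13.1667)(167 - 88) = 520.0833.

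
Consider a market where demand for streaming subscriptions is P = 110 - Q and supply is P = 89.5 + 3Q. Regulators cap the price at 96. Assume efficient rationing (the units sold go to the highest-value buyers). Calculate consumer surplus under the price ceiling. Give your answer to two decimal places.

Without the control, 110 - Q = 89.5 + 3Q so Q* = 5.125 and P* = 104.875.
At the ceiling price 96, quantity supplied is (96 - 89.5)/3 = 2.1667; supply is the short side, so Q = 2.1667 trades at P = 96.
The demand price at Q = 2.1667 is 107.8333. CS is the trapezoid between demand and 96 over [0, 2.1667]: (1/2)[(110 - 96) + (107.8333 - 96)](2.1667) = 27.9861.

27.99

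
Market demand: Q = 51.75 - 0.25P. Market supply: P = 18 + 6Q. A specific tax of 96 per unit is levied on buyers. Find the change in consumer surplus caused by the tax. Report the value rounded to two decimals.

-541.44

Rewriting demand in inverse form: P = 207 - 4Q.
Without the tax, 207 - 4Q = 18 + 6Q so Q* = 18.9 and P* = 131.4.
With the tax, buyers' net willingness to pay falls by 96: (207 - 96) - 4Q = 18 + 6Q, so Q_t = 9.3. Buyers pay P_b = 169.8; sellers receive P_s = P_b - 96 = 73.8.
CS falls from (1/2)(18.9)(75.6) = 714.42 to (1/2)(9.3)(37.2) = 172.98, a change of -541.44.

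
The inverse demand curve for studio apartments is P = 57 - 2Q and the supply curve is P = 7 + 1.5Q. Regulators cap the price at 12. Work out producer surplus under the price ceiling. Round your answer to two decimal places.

8.33

Without the control, 57 - 2Q = 7 + 1.5Q so Q* = 14.2857 and P* = 28.4286.
At the ceiling price 12, quantity supplied is (12 - 7)/1.5 = 3.3333; supply is the short side, so Q = 3.3333 trades at P = 12.
PS is the triangle above supply below 12: (1/2)(3.3333)(12 - 7) = 8.3333.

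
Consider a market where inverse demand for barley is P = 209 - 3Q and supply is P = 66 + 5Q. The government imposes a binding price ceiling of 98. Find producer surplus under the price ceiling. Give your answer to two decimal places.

102.40

Without the control, 209 - 3Q = 66 + 5Q so Q* = 17.875 and P* = 155.375.
At P = 98, sellers supply (98 - 66)/5 = 6.4 while buyers want more, so the quantity traded is 6.4 at price 98.
PS is the triangle above supply below 98: (1/2)(6.4)(98 - 66) = 102.4.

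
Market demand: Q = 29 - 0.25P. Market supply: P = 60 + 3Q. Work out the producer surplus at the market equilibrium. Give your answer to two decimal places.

Rewriting demand in inverse form: P = 116 - 4Q.
Set 116 - 4Q = 60 + 3Q, which gives 56 = 7Q, so Q* = 8 and P* = 116 - 4(8) = 84.
The supply curve's price intercept is 60, so PS = (1/2)(Q*)(P* - 60) = (1/2)(8)(24) = 96.

96.00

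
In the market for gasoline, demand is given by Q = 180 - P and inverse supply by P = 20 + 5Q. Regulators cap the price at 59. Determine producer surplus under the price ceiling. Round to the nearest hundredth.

Rewriting demand in inverse form: P = 180 - Q.
Without the control, 180 - Q = 20 + 5Q so Q* = 26.6667 and P* = 153.3333.
At P = 59, sellers supply (59 - 20)/5 = 7.8 while buyers want more, so the quantity traded is 7.8 at price 59.
PS is the triangle above supply below 59: (1/2)(7.8)(59 - 20) = 152.1.

152.10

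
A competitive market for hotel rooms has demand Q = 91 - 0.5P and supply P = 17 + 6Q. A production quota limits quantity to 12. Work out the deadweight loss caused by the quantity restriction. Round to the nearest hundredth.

297.56

Rewriting demand in inverse form: P = 182 - 2Q.
Unrestricted equilibrium: Q* = (182 - 17)/(2 + 6) = 20.625.
At Q = 12 the demand price is 182 - 2(12) = 158 and the supply price is 17 + 6(12) = 89.
DWL = (1/2)(gap between curves at 12) x (Q* - 12) = (1/2)(69)(8.625) = 297.5625.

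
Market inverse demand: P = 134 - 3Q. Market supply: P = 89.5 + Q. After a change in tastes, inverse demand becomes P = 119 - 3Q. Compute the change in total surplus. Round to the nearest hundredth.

-138.75

Initial equilibrium: Q_0 = 11.125, P_0 = 100.625; CS_0 = (1/2)(11.125)(33.375) = 185.6484, PS_0 = (1/2)(11.125)(11.125) = 61.8828.
New equilibrium: 119 - 3Q = 89.5 + Q gives Q_1 = 7.375, P_1 = 96.875; CS_1 = 81.5859, PS_1 = 27.1953.
Change in total surplus = (81.5859 + 27.1953) - (185.6484 + 61.8828) = -138.75.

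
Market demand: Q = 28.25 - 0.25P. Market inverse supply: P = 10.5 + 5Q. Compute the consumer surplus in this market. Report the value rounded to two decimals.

259.41

Rewriting demand in inverse form: P = 113 - 4Q.
Set 113 - 4Q = 10.5 + 5Q, which gives 102.5 = 9Q, so Q* = 11.3889 and P* = 113 - 4(11.3889) = 67.4444.
Consumer surplus is the triangle under demand above P*: (1/2)(11.3889)(113 - 67.4444) = (1/2)(11.3889)(45.5556) = 259.4136.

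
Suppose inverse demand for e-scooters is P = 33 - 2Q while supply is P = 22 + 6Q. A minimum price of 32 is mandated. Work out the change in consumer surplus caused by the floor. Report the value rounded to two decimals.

-1.64

Free-market equilibrium: 33 - 2Q = 22 + 6Q gives Q* = 1.375, P* = 30.25.
At P = 32, buyers demand (33 - 32)/2 = 0.5 while sellers would supply more, so the quantity traded is 0.5 at price 32.
CS goes from (1/2)(1.375)(2.75) = 1.8906 to 0.25 (computed as (33 - 32)(0.5) - (1/2)(2)(0.5)^2), a change of -1.6406.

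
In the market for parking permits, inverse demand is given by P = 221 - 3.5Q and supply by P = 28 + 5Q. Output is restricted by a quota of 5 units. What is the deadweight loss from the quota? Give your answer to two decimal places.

1332.37

Without the quota, 221 - 3.5Q = 28 + 5Q gives Q* = 22.7059.
At Q = 5 the demand price is 221 - 3.5(5) = 203.5 and the supply price is 28 + 5(5) = 53.
DWL = (1/2)(gap between curves at 5) x (Q* - 5) = (1/2)(150.5)(17.7059) = 1332.3676.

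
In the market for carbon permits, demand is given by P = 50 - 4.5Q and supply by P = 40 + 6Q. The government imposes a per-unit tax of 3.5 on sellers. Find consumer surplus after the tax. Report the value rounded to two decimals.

Pre-tax equilibrium: 50 - 4.5Q = 40 + 6Q gives Q* = 0.9524, P* = 45.7143.
With the tax, sellers need 3.5 more per unit: 50 - 4.5Q = 40 + 6Q + 3.5, so Q_t = 0.619. Buyers pay P_b = 47.2143; sellers receive P_s = P_b - 3.5 = 43.7143.
CS = (1/2)(Q_t)(50 - P_b) = (1/2)(0.619)(2.7857) = 0.8622.

0.86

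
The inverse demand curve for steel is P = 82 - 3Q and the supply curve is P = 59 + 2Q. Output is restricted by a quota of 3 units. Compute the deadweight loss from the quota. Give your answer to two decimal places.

6.40

Unrestricted equilibrium: Q* = (82 - 59)/(3 + 2) = 4.6.
At Q = 3 the demand price is 82 - 3(3) = 73 and the supply price is 59 + 2(3) = 65.
Deadweight loss is the triangle between the curves from 3 to 4.6: (1/2)(73 - 65)(4.6 - 3) = 6.4.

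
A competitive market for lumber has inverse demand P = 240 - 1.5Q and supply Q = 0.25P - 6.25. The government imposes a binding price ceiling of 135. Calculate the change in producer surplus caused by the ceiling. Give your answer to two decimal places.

Rewriting supply in inverse form: P = 25 + 4Q.
Free-market equilibrium: 240 - 1.5Q = 25 + 4Q gives Q* = 39.0909, P* = 181.3636.
At the ceiling price 135, quantity supplied is (135 - 25)/4 = 27.5; supply is the short side, so Q = 27.5 trades at P = 135.
PS goes from (1/2)(39.0909)(156.3636) = 3056.1983 to 1512.5 (computed as (135 - 25)(27.5) - (1/2)(4)(27.5)^2), a change of -1543.6983.

-1543.70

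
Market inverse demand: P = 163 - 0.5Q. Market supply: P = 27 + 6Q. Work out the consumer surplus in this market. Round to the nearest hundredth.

109.44

Setting demand equal to supply, 136 = 6.5Q, so Q* = 20.9231 and P* = 152.5385.
CS is the area between the demand curve and P* from 0 to Q*: (1/2)(20.9231)(10.4615) = 109.4438.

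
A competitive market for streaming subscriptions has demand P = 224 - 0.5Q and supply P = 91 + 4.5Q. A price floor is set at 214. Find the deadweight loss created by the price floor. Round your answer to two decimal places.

108.90

Without the control, 224 - 0.5Q = 91 + 4.5Q so Q* = 26.6 and P* = 210.7.
At the floor price 214, quantity demanded is (224 - 214)/0.5 = 20; demand is the short side, so Q = 20 trades at P = 214.
At Q = 20 the demand price is 214 and the supply price is 181. Deadweight loss is the triangle between the curves from 20 to 26.6: (1/2)(214 - 181)(26.6 - 20) = 108.9.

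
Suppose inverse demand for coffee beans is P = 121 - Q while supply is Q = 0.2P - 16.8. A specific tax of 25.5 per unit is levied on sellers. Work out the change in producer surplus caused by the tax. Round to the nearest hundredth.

-85.89

Rewriting supply in inverse form: P = 84 + 5Q.
Without the tax, 121 - Q = 84 + 5Q so Q* = 6.1667 and P* = 114.8333.
A tax on sellers shifts supply up by 25.5: 121 - Q = 84 + 5Q + 25.5, so Q_t = 1.9167. Buyers pay P_b = 119.0833; sellers receive P_s = P_b - 25.5 = 93.5833.
PS falls from (1/2)(6.1667)(30.8333) = 95.0694 to (1/2)(1.9167)(9.5833) = 9.184, a change of -85.8854.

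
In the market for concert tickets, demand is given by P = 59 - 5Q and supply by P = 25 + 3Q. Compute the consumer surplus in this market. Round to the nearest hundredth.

Set 59 - 5Q = 25 + 3Q, which gives 34 = 8Q, so Q* = 4.25 and P* = 59 - 5(4.25) = 37.75.
CS is the area between the demand curve and P* from 0 to Q*: (1/2)(4.25)(21.25) = 45.1562.

45.16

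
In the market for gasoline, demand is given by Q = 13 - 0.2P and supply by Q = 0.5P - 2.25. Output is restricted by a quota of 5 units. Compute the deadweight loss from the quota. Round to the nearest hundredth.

Rewriting demand in inverse form: P = 65 - 5Q.
Rewriting supply in inverse form: P = 4.5 + 2Q.
Without the quota, 65 - 5Q = 4.5 + 2Q gives Q* = 8.6429.
At Q = 5 the demand price is 65 - 5(5) = 40 and the supply price is 4.5 + 2(5) = 14.5.
DWL = (1/2)(gap between curves at 5) x (Q* - 5) = (1/2)(25.5)(3.6429) = 46.4464.

46.45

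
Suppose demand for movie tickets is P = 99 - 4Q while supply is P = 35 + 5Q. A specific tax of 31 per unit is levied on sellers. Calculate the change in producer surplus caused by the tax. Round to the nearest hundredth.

-92.81

Pre-tax equilibrium: 99 - 4Q = 35 + 5Q gives Q* = 7.1111, P* = 70.5556.
With the tax, sellers need 31 more per unit: 99 - 4Q = 35 + 5Q + 31, so Q_t = 3.6667. Buyers pay P_b = 84.3333; sellers receive P_s = P_b - 31 = 53.3333.
Producers lose the trapezoid between P_s and P* out to Q_t plus the triangle from Q_t to Q*: change in PS = 33.6111 - 126.4198 = -92.8086.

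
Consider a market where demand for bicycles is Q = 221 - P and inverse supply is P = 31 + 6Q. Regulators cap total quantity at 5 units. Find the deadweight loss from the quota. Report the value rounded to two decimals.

Rewriting demand in inverse form: P = 221 - Q.
Without the quota, 221 - Q = 31 + 6Q gives Q* = 27.1429.
At Q = 5 the demand price is 221 - (5) = 216 and the supply price is 31 + 6(5) = 61.
Deadweight loss is the triangle between the curves from 5 to 27.1429: (1/2)(216 - 61)(27.1429 - 5) = 1716.0714.

1716.07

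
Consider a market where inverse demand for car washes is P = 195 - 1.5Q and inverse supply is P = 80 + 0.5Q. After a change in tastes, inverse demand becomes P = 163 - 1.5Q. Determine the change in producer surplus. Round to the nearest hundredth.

-396.00

Initial equilibrium: Q_0 = 57.5, P_0 = 108.75; CS_0 = (1/2)(57.5)(86.25) = 2479.6875, PS_0 = (1/2)(57.5)(28.75) = 826.5625.
New equilibrium: 163 - 1.5Q = 80 + 0.5Q gives Q_1 = 41.5, P_1 = 100.75; CS_1 = 1291.6875, PS_1 = 430.5625.
Change in producer surplus = 430.5625 - 826.5625 = -396.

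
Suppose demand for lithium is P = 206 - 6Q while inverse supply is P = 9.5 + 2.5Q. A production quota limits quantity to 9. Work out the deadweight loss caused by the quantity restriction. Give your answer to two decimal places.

847.06

Unrestricted equilibrium: Q* = (206 - 9.5)/(6 + 2.5) = 23.1176.
At Q = 9 the demand price is 206 - 6(9) = 152 and the supply price is 9.5 + 2.5(9) = 32.
Deadweight loss is the triangle between the curves from 9 to 23.1176: (1/2)(152 - 32)(23.1176 - 9) = 847.0588.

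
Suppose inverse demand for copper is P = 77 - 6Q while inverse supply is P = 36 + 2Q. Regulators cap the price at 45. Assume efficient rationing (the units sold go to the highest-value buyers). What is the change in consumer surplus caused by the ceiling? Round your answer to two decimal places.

Free-market equilibrium: 77 - 6Q = 36 + 2Q gives Q* = 5.125, P* = 46.25.
At P = 45, sellers supply (45 - 36)/2 = 4.5 while buyers want more, so the quantity traded is 4.5 at price 45.
CS goes from (1/2)(5.125)(30.75) = 78.7969 to 83.25 (computed as (77 - 45)(4.5) - (1/2)(6)(4.5)^2), a change of 4.4531.

4.45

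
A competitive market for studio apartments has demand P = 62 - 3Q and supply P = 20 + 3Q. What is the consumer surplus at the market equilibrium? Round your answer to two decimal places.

73.50

Setting demand equal to supply, 42 = 6Q, so Q* = 7 and P* = 41.
The demand choke price is 62, so CS = (1/2)(Q*)(62 - P*) = (1/2)(7)(21) = 73.5.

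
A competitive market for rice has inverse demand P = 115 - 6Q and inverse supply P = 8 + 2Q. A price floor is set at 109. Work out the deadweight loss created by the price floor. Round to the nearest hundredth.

612.56

Without the control, 115 - 6Q = 8 + 2Q so Q* = 13.375 and P* = 34.75.
At the floor price 109, quantity demanded is (115 - 109)/6 = 1; demand is the short side, so Q = 1 trades at P = 109.
At Q = 1 the demand price is 109 and the supply price is 10. Deadweight loss is the triangle between the curves from 1 to 13.375: (1/2)(109 - 10)(13.375 - 1) = 612.5625.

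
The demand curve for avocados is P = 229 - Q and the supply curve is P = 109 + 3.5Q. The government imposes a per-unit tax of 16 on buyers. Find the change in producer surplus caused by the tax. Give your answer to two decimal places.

-309.73

Pre-tax equilibrium: 229 - Q = 109 + 3.5Q gives Q* = 26.6667, P* = 202.3333.
With the tax, buyers' net willingness to pay falls by 16: (229 - 16) - Q = 109 + 3.5Q, so Q_t = 23.1111. Buyers pay P_b = 205.8889; sellers receive P_s = P_b - 16 = 189.8889.
PS falls from (1/2)(26.6667)(93.3333) = 1244.4444 to (1/2)(23.1111)(80.8889) = 934.716, a change of -309.7284.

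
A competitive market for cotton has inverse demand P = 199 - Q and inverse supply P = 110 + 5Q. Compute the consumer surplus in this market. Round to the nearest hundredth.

Equilibrium: 199 - Q = 110 + 5Q, so Q* = 14.8333 and P* = 184.1667.
The demand choke price is 199, so CS = (1/2)(Q*)(199 - P*) = (1/2)(14.8333)(14.8333) = 110.0139.

110.01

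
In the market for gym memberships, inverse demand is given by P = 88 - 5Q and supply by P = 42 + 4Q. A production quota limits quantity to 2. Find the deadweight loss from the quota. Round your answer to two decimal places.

Without the quota, 88 - 5Q = 42 + 4Q gives Q* = 5.1111.
At Q = 2 the demand price is 88 - 5(2) = 78 and the supply price is 42 + 4(2) = 50.
DWL = (1/2)(gap between curves at 2) x (Q* - 2) = (1/2)(28)(3.1111) = 43.5556.

43.56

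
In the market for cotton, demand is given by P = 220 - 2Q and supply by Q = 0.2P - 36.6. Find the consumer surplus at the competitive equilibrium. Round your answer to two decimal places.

Rewriting supply in inverse form: P = 183 + 5Q.
Set 220 - 2Q = 183 + 5Q, which gives 37 = 7Q, so Q* = 5.2857 and P* = 220 - 2(5.2857) = 209.4286.
The demand choke price is 220, so CS = (1/2)(Q*)(220 - P*) = (1/2)(5.2857)(10.5714) = 27.9388.

27.94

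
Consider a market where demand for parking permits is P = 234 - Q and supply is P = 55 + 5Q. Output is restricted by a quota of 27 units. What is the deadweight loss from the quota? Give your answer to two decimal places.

24.08

Without the quota, 234 - Q = 55 + 5Q gives Q* = 29.8333.
At Q = 27 the demand price is 234 - (27) = 207 and the supply price is 55 + 5(27) = 190.
DWL = (1/2)(gap between curves at 27) x (Q* - 27) = (1/2)(17)(2.8333) = 24.0833.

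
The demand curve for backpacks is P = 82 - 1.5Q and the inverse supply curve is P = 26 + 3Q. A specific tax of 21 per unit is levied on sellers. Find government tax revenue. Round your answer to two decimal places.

Without the tax, 82 - 1.5Q = 26 + 3Q so Q* = 12.4444 and P* = 63.3333.
A tax on sellers shifts supply up by 21: 82 - 1.5Q = 26 + 3Q + 21, so Q_t = 7.7778. Buyers pay P_b = 70.3333; sellers receive P_s = P_b - 21 = 49.3333.
Revenue is the tax times quantity traded: 21 x 7.7778 = 163.3333.

163.33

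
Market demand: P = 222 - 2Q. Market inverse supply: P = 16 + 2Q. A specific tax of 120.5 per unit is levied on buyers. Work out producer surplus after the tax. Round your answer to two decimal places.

Without the tax, 222 - 2Q = 16 + 2Q so Q* = 51.5 and P* = 119.
A tax on buyers shifts demand down by 120.5: (222 - 120.5) - 2Q = 16 + 2Q, so Q_t = 21.375. Buyers pay P_b = 179.25; sellers receive P_s = P_b - 120.5 = 58.75.
PS = (1/2)(Q_t)(P_s - 16) = (1/2)(21.375)(42.75) = 456.8906.

456.89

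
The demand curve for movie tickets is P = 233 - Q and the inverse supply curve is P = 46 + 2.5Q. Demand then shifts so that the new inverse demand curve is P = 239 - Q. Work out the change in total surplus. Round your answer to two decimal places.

325.71

Initial equilibrium: Q_0 = 53.4286, P_0 = 179.5714; CS_0 = (1/2)(53.4286)(53.4286) = 1427.3061, PS_0 = (1/2)(53.4286)(133.5714) = 3568.2653.
New equilibrium: 239 - Q = 46 + 2.5Q gives Q_1 = 55.1429, P_1 = 183.8571; CS_1 = 1520.3673, PS_1 = 3800.9184.
Change in total surplus = (1520.3673 + 3800.9184) - (1427.3061 + 3568.2653) = 325.7143.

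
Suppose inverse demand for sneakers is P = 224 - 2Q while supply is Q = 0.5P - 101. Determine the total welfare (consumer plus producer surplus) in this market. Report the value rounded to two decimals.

Rewriting supply in inverse form: P = 202 + 2Q.
Setting demand equal to supply, 22 = 4Q, so Q* = 5.5 and P* = 213.
CS = (1/2)(5.5)(11) = 30.25 and PS = (1/2)(5.5)(11) = 30.25, so total surplus = 60.5.

60.50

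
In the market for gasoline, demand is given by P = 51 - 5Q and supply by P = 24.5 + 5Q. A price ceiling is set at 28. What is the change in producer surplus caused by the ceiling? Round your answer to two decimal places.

Free-market equilibrium: 51 - 5Q = 24.5 + 5Q gives Q* = 2.65, P* = 37.75.
At the ceiling price 28, quantity supplied is (28 - 24.5)/5 = 0.7; supply is the short side, so Q = 0.7 trades at P = 28.
PS goes from (1/2)(2.65)(13.25) = 17.5562 to 1.225 (computed as (28 - 24.5)(0.7) - (1/2)(5)(0.7)^2), a change of -16.3313.

-16.33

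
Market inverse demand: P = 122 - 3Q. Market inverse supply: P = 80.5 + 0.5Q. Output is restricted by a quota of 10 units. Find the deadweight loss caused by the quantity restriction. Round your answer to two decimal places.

6.04

Unrestricted equilibrium: Q* = (122 - 80.5)/(3 + 0.5) = 11.8571.
At Q = 10 the demand price is 122 - 3(10) = 92 and the supply price is 80.5 + 0.5(10) = 85.5.
Deadweight loss is the triangle between the curves from 10 to 11.8571: (1/2)(92 - 85.5)(11.8571 - 10) = 6.0357.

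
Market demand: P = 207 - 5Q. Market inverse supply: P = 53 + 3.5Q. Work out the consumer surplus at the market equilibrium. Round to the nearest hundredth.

820.62

Set 207 - 5Q = 53 + 3.5Q, which gives 154 = 8.5Q, so Q* = 18.1176 and P* = 207 - 5(18.1176) = 116.4118.
Consumer surplus is the triangle under demand above P*: (1/2)(18.1176)(207 - 116.4118) = (1/2)(18.1176)(90.5882) = 820.6228.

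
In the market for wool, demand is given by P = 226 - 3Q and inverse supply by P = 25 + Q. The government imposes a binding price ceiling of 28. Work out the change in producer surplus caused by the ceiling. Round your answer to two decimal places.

Free-market equilibrium: 226 - 3Q = 25 + Q gives Q* = 50.25, P* = 75.25.
At the ceiling price 28, quantity supplied is (28 - 25)/1 = 3; supply is the short side, so Q = 3 trades at P = 28.
PS goes from (1/2)(50.25)(50.25) = 1262.5312 to 4.5 (computed as (28 - 25)(3) - (1/2)(1)(3)^2), a change of -1258.0312.

-1258.03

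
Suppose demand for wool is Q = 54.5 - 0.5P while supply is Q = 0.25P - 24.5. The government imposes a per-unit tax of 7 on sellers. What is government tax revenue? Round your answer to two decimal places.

4.67

Rewriting demand in inverse form: P = 109 - 2Q.
Rewriting supply in inverse form: P = 98 + 4Q.
Pre-tax equilibrium: 109 - 2Q = 98 + 4Q gives Q* = 1.8333, P* = 105.3333.
A tax on sellers shifts supply up by 7: 109 - 2Q = 98 + 4Q + 7, so Q_t = 0.6667. Buyers pay P_b = 107.6667; sellers receive P_s = P_b - 7 = 100.6667.
Tax revenue = t x Q_t = 7 x 0.6667 = 4.6667.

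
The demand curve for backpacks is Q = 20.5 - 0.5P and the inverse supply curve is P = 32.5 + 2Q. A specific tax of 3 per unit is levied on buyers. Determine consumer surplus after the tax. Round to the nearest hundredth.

1.89

Rewriting demand in inverse form: P = 41 - 2Q.
Pre-tax equilibrium: 41 - 2Q = 32.5 + 2Q gives Q* = 2.125, P* = 36.75.
With the tax, buyers' net willingness to pay falls by 3: (41 - 3) - 2Q = 32.5 + 2Q, so Q_t = 1.375. Buyers pay P_b = 38.25; sellers receive P_s = P_b - 3 = 35.25.
CS = (1/2)(Q_t)(41 - P_b) = (1/2)(1.375)(2.75) = 1.8906.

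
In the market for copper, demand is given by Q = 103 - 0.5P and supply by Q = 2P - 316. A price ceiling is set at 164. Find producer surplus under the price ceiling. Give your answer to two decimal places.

36.00

Rewriting demand in inverse form: P = 206 - 2Q.
Rewriting supply in inverse form: P = 158 + 0.5Q.
Without the control, 206 - 2Q = 158 + 0.5Q so Q* = 19.2 and P* = 167.6.
At the ceiling price 164, quantity supplied is (164 - 158)/0.5 = 12; supply is the short side, so Q = 12 trades at P = 164.
PS is the triangle above supply below 164: (1/2)(12)(164 - 158) = 36.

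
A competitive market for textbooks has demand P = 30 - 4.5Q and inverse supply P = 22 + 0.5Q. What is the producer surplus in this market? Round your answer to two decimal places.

0.64

Setting demand equal to supply, 8 = 5Q, so Q* = 1.6 and P* = 22.8.
PS is the area between P* and the supply curve from 0 to Q*: (1/2)(1.6)(0.8) = 0.64.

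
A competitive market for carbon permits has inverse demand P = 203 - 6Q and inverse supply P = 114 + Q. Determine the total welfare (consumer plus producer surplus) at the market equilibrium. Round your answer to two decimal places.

565.79

Setting demand equal to supply, 89 = 7Q, so Q* = 12.7143 and P* = 126.7143.
Total surplus is the full triangle between the curves from 0 to Q*: (1/2)(12.7143)(203 - 114) = 565.7857.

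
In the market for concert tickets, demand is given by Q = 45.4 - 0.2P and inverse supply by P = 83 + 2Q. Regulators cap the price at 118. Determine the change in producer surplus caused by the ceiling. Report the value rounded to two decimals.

Rewriting demand in inverse form: P = 227 - 5Q.
Free-market equilibrium: 227 - 5Q = 83 + 2Q gives Q* = 20.5714, P* = 124.1429.
At the ceiling price 118, quantity supplied is (118 - 83)/2 = 17.5; supply is the short side, so Q = 17.5 trades at P = 118.
PS goes from (1/2)(20.5714)(41.1429) = 423.1837 to 306.25 (computed as (118 - 83)(17.5) - (1/2)(2)(17.5)^2), a change of -116.9337.

-116.93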